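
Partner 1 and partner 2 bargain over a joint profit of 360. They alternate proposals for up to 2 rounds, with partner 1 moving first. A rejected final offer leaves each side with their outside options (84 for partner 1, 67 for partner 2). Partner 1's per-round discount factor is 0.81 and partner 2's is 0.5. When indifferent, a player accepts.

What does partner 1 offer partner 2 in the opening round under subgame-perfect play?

Round 2 (partner 2 proposes): partner 1 gets 84 if talks fail, so partner 2 offers 84 and keeps 276.
Round 1 (partner 1 proposes): partner 2 can get 276 next round, worth 0.5 × 276 = 138 now. Partner 1 offers 138 and keeps 360 − 138 = 222.

138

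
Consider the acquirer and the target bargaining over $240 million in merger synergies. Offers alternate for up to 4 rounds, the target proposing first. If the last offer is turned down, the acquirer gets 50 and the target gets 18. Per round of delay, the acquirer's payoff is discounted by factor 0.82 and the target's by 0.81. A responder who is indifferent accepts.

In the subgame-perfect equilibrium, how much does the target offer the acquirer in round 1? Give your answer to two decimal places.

Round 4 (the acquirer proposes): the target gets 18 if talks fail, so the acquirer offers 18 and keeps 222.
Round 3 (the target proposes): the acquirer can get 222 next round, worth 0.82 × 222 = 182.04 now, so the target offers 182.04, keeping 57.96.
Round 2 (the acquirer proposes): the target can get 57.96 next round, worth 0.81 × 57.96 = 46.9476 now, so the acquirer offers 46.9476, keeping 193.0524.
Round 1 (the target proposes): the acquirer can get 193.0524 next round, worth 0.82 × 193.0524 = 158.302968 now. The target offers 158.302968 and keeps 240 − 158.302968 = 81.697032.

158.30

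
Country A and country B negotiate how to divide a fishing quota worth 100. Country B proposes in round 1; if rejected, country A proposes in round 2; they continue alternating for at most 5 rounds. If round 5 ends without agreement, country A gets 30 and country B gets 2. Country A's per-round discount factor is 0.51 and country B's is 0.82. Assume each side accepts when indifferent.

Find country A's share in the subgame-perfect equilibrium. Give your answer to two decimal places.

18.27

Round 5 (country B proposes): country A gets 30 if talks fail, so country B offers 30 and keeps 70.
Round 4 (country A proposes): country B can get 70 next round, worth 0.82 × 70 = 57.4 now. Country A offers 57.4 and keeps 100 − 57.4 = 42.6.
Round 3 (country B proposes): country A can get 42.6 next round, worth 0.51 × 42.6 = 21.726 now; country B offers that and keeps 78.274.
Round 2 (country A proposes): country B can get 78.274 next round, worth 0.82 × 78.274 = 64.18468 now; country A offers that and keeps 35.81532.
Round 1 (country B proposes): country A can get 35.81532 next round, worth 0.51 × 35.81532 = 18.2658132 now, so country B offers 18.2658132, keeping 81.7341868.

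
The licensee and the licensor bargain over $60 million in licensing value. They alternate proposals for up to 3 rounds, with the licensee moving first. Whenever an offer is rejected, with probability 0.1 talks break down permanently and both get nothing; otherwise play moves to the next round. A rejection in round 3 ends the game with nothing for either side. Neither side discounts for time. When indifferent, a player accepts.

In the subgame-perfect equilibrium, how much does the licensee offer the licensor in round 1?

By backward induction:
Round 3 (the licensee proposes): the licensor will accept anything ≥ 0, so the licensee offers 0 and keeps 60.
Round 2 (the licensor proposes): rejecting gives the licensee an expected 0.9 × 60 = 54; the licensor offers that and keeps 6.
Round 1 (the licensee proposes): rejecting gives the licensor an expected 0.9 × 6 = 5.4; the licensee offers that and keeps 54.6.

5.4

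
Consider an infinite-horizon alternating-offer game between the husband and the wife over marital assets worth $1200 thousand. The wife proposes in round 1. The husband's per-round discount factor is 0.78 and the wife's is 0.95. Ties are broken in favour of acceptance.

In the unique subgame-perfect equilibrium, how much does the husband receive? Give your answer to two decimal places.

180.69

When the wife proposes, the husband accepts any offer worth at least 0.78 times what the husband would get by proposing next round; and vice versa.
This gives x = 1200 − 0.78y and y = 1200 − 0.95x, where x and y are each side's share when it proposes.
Hence (1 − 0.78·0.95)x = 1200(1 − 0.78), i.e. 0.259·x = 264.
x ≈ 1019.3050; the husband's share is 1200 − x ≈ 180.6950.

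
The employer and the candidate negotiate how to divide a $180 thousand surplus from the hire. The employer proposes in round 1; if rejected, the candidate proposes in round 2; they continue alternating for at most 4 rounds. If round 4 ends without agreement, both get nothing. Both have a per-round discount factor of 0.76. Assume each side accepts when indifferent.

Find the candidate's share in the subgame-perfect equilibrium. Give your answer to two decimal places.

Work backward from the last round.
Round 4 (the candidate proposes): rejection yields 0 for the employer; the candidate offers 0 and keeps 180.
Round 3 (the employer proposes): the candidate can get 180 next round, worth 0.76 × 180 = 136.8 now. The employer offers 136.8 and keeps 180 − 136.8 = 43.2.
Round 2 (the candidate proposes): the employer can get 43.2 next round, worth 0.76 × 43.2 = 32.832 now, so the candidate offers 32.832, keeping 147.168.
Round 1 (the employer proposes): the candidate can get 147.168 next round, worth 0.76 × 147.168 = 111.84768 now. The employer offers 111.84768 and keeps 180 − 111.84768 = 68.15232.

111.85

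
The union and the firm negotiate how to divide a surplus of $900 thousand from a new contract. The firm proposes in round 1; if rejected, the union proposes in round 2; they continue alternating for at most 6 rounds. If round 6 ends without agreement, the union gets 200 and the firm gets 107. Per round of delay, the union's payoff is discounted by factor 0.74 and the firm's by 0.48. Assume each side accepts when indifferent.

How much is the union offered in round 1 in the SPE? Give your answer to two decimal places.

Round 6 (the union proposes): the firm gets 107 if talks fail, so the union offers 107 and keeps 793.
Round 5 (the firm proposes): the union can get 793 next round, worth 0.74 × 793 = 586.82 now. The firm offers 586.82 and keeps 900 − 586.82 = 313.18.
Round 4 (the union proposes): the firm can get 313.18 next round, worth 0.48 × 313.18 = 150.3264 now; the union offers that and keeps 749.6736.
Round 3 (the firm proposes): the union can get 749.6736 next round, worth 0.74 × 749.6736 = 554.758464 now, so the firm offers 554.758464, keeping 345.241536.
Round 2 (the union proposes): the firm can get 345.241536 next round, worth 0.48 × 345.241536 = 165.71593728 now, so the union offers 165.71593728, keeping 734.28406272.
Round 1 (the firm proposes): the union can get 734.28406272 next round, worth 0.74 × 734.28406272 = 543.3702064128 now, so the firm offers 543.3702064128, keeping 356.6297935872.

543.37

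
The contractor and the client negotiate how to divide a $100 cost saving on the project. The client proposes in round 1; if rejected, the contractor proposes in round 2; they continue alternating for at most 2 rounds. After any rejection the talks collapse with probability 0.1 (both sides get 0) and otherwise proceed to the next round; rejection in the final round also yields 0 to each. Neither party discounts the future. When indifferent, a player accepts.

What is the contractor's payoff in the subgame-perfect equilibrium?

Round 2 (the contractor proposes): rejection yields 0 for the client; the contractor offers 0 and keeps 100.
Round 1 (the client proposes): rejecting gives the contractor an expected 0.9 × 100 = 90; the client offers that and keeps 10.

90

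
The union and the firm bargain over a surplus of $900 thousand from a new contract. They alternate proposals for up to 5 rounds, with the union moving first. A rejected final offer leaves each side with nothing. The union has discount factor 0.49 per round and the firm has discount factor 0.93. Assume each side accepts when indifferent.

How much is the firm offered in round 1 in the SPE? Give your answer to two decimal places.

Round 5 (the union proposes): the firm will accept anything ≥ 0, so the union offers 0 and keeps 900.
Round 4 (the firm proposes): the union can get 900 next round, worth 0.49 × 900 = 441 now; the firm offers that and keeps 459.
Round 3 (the union proposes): the firm can get 459 next round, worth 0.93 × 459 = 426.87 now; the union offers that and keeps 473.13.
Round 2 (the firm proposes): the union can get 473.13 next round, worth 0.49 × 473.13 = 231.8337 now. The firm offers 231.8337 and keeps 900 − 231.8337 = 668.1663.
Round 1 (the union proposes): the firm can get 668.1663 next round, worth 0.93 × 668.1663 = 621.394659 now. The union offers 621.394659 and keeps 900 − 621.394659 = 278.605341.

621.39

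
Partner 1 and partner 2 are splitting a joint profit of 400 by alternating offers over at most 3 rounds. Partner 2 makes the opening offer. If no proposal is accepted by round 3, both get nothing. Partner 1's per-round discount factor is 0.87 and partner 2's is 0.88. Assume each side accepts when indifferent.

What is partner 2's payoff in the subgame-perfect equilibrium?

Round 3 (partner 2 proposes): partner 1 will accept anything ≥ 0, so partner 2 offers 0 and keeps 400.
Round 2 (partner 1 proposes): partner 2 can get 400 next round, worth 0.88 × 400 = 352 now. Partner 1 offers 352 and keeps 400 − 352 = 48.
Round 1 (partner 2 proposes): partner 1 can get 48 next round, worth 0.87 × 48 = 41.76 now. Partner 2 offers 41.76 and keeps 400 − 41.76 = 358.24.

358.24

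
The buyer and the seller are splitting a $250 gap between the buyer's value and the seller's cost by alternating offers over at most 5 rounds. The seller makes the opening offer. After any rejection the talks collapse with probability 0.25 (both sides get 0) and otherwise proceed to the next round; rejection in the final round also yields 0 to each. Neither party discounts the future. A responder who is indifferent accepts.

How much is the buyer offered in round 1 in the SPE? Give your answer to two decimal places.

73.24

Round 5 (the seller proposes): rejection yields 0 for the buyer; the seller offers 0 and keeps 250.
Round 4 (the buyer proposes): rejecting gives the seller an expected 0.75 × 250 = 187.5. The buyer offers 187.5 and keeps 250 − 187.5 = 62.5.
Round 3 (the seller proposes): rejecting gives the buyer an expected 0.75 × 62.5 = 46.875, so the seller offers 46.875, keeping 203.125.
Round 2 (the buyer proposes): rejecting gives the seller an expected 0.75 × 203.125 = 152.34375, so the buyer offers 152.34375, keeping 97.65625.
Round 1 (the seller proposes): rejecting gives the buyer an expected 0.75 × 97.65625 = 73.2421875; the seller offers that and keeps 176.7578125.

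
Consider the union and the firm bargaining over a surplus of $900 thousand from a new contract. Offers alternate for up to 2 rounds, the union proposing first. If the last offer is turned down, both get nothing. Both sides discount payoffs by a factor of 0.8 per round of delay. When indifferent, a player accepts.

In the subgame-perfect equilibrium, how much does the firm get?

720

Solve by backward induction from round 2.
Round 2 (the firm proposes): rejection yields 0 for the union; the firm offers 0 and keeps 900.
Round 1 (the union proposes): the firm can get 900 next round, worth 0.8 × 900 = 720 now; the union offers that and keeps 180.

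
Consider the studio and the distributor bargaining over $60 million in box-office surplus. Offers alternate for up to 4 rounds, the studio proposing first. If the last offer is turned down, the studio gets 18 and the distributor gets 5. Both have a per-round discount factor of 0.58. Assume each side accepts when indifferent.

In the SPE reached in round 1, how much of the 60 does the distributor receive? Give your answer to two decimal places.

Round 4 (the distributor proposes): the studio gets 18 if talks fail, so the distributor offers 18 and keeps 42.
Round 3 (the studio proposes): the distributor can get 42 next round, worth 0.58 × 42 = 24.36 now, so the studio offers 24.36, keeping 35.64.
Round 2 (the distributor proposes): the studio can get 35.64 next round, worth 0.58 × 35.64 = 20.6712 now. The distributor offers 20.6712 and keeps 60 − 20.6712 = 39.3288.
Round 1 (the studio proposes): the distributor can get 39.3288 next round, worth 0.58 × 39.3288 = 22.810704 now. The studio offers 22.810704 and keeps 60 − 22.810704 = 37.189296.

22.81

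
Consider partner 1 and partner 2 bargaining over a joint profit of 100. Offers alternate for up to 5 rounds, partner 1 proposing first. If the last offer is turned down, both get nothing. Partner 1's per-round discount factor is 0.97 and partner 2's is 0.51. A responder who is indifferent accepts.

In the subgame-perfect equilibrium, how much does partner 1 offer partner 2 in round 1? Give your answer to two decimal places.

2.29

Round 5 (partner 1 proposes): rejection yields 0 for partner 2; partner 1 offers 0 and keeps 100.
Round 4 (partner 2 proposes): partner 1 can get 100 next round, worth 0.97 × 100 = 97 now; partner 2 offers that and keeps 3.
Round 3 (partner 1 proposes): partner 2 can get 3 next round, worth 0.51 × 3 = 1.53 now. Partner 1 offers 1.53 and keeps 100 − 1.53 = 98.47.
Round 2 (partner 2 proposes): partner 1 can get 98.47 next round, worth 0.97 × 98.47 = 95.5159 now. Partner 2 offers 95.5159 and keeps 100 − 95.5159 = 4.4841.
Round 1 (partner 1 proposes): partner 2 can get 4.4841 next round, worth 0.51 × 4.4841 = 2.286891 now, so partner 1 offers 2.286891, keeping 97.713109.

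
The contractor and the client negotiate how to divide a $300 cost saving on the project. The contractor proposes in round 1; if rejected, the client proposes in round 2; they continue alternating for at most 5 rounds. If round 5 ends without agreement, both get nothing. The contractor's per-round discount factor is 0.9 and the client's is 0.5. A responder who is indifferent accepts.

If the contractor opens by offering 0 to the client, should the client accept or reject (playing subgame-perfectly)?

Reject

Round 5 (the contractor proposes): the client will accept anything ≥ 0, so the contractor offers 0 and keeps 300.
Round 4 (the client proposes): the contractor can get 300 next round, worth 0.9 × 300 = 270 now. The client offers 270 and keeps 300 − 270 = 30.
Round 3 (the contractor proposes): the client can get 30 next round, worth 0.5 × 30 = 15 now, so the contractor offers 15, keeping 285.
Round 2 (the client proposes): the contractor can get 285 next round, worth 0.9 × 285 = 256.5 now, so the client offers 256.5, keeping 43.5.
So by rejecting in round 1, the client gets 43.5 next round, worth 0.5 × 43.5 = 21.75 now.
Offer 0 < 21.75, so the client rejects.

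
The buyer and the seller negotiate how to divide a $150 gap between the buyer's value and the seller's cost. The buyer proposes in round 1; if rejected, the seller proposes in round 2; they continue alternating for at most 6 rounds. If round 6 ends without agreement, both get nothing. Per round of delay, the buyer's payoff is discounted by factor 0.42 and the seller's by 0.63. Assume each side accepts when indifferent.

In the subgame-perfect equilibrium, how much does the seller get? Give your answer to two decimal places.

Round 6 (the seller proposes): the buyer will accept anything ≥ 0, so the seller offers 0 and keeps 150.
Round 5 (the buyer proposes): the seller can get 150 next round, worth 0.63 × 150 = 94.5 now; the buyer offers that and keeps 55.5.
Round 4 (the seller proposes): the buyer can get 55.5 next round, worth 0.42 × 55.5 = 23.31 now. The seller offers 23.31 and keeps 150 − 23.31 = 126.69.
Round 3 (the buyer proposes): the seller can get 126.69 next round, worth 0.63 × 126.69 = 79.8147 now. The buyer offers 79.8147 and keeps 150 − 79.8147 = 70.1853.
Round 2 (the seller proposes): the buyer can get 70.1853 next round, worth 0.42 × 70.1853 = 29.477826 now, so the seller offers 29.477826, keeping 120.522174.
Round 1 (the buyer proposes): the seller can get 120.522174 next round, worth 0.63 × 120.522174 = 75.92896962 now. The buyer offers 75.92896962 and keeps 150 − 75.92896962 = 74.07103038.

75.93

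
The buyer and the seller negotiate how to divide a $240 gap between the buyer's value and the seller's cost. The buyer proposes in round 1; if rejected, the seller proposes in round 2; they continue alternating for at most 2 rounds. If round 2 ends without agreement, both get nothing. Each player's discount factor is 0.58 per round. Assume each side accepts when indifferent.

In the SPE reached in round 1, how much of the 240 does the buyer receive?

Solve by backward induction from round 2.
Round 2 (the seller proposes): rejection yields 0 for the buyer; the seller offers 0 and keeps 240.
Round 1 (the buyer proposes): the seller can get 240 next round, worth 0.58 × 240 = 139.2 now, so the buyer offers 139.2, keeping 100.8.

100.8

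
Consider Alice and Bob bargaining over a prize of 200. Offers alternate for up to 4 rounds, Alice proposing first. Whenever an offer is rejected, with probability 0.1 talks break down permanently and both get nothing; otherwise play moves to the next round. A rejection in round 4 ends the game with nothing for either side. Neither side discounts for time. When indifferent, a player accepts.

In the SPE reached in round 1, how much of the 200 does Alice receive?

36.2

Round 4 (Bob proposes): Alice will accept anything ≥ 0, so Bob offers 0 and keeps 200.
Round 3 (Alice proposes): rejecting gives Bob an expected 0.9 × 200 = 180; Alice offers that and keeps 20.
Round 2 (Bob proposes): rejecting gives Alice an expected 0.9 × 20 = 18; Bob offers that and keeps 182.
Round 1 (Alice proposes): rejecting gives Bob an expected 0.9 × 182 = 163.8. Alice offers 163.8 and keeps 200 − 163.8 = 36.2.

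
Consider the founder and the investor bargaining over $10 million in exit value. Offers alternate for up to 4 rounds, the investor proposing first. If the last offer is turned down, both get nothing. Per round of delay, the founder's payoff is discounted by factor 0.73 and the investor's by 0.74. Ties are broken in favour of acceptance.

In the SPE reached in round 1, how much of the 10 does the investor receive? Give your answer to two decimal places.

Round 4 (the founder proposes): rejection yields 0 for the investor; the founder offers 0 and keeps 10.
Round 3 (the investor proposes): the founder can get 10 next round, worth 0.73 × 10 = 7.3 now; the investor offers that and keeps 2.7.
Round 2 (the founder proposes): the investor can get 2.7 next round, worth 0.74 × 2.7 = 1.998 now, so the founder offers 1.998, keeping 8.002.
Round 1 (the investor proposes): the founder can get 8.002 next round, worth 0.73 × 8.002 = 5.84146 now. The investor offers 5.84146 and keeps 10 − 5.84146 = 4.15854.

4.16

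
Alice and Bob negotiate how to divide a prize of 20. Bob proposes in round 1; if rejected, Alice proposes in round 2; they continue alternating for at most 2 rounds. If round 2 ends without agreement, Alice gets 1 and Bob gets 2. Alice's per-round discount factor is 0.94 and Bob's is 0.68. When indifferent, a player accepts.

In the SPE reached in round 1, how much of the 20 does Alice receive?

16.92

Work backward from the last round.
Round 2 (Alice proposes): Bob gets 2 if talks fail, so Alice offers 2 and keeps 18.
Round 1 (Bob proposes): Alice can get 18 next round, worth 0.94 × 18 = 16.92 now; Bob offers that and keeps 3.08.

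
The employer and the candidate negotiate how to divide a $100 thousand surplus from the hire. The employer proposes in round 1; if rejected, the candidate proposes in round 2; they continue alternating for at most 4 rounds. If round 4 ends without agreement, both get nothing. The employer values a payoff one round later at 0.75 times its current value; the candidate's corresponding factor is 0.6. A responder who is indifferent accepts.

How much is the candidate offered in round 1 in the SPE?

Round 4 (the candidate proposes): the employer will accept anything ≥ 0, so the candidate offers 0 and keeps 100.
Round 3 (the employer proposes): the candidate can get 100 next round, worth 0.6 × 100 = 60 now, so the employer offers 60, keeping 40.
Round 2 (the candidate proposes): the employer can get 40 next round, worth 0.75 × 40 = 30 now. The candidate offers 30 and keeps 100 − 30 = 70.
Round 1 (the employer proposes): the candidate can get 70 next round, worth 0.6 × 70 = 42 now. The employer offers 42 and keeps 100 − 42 = 58.

42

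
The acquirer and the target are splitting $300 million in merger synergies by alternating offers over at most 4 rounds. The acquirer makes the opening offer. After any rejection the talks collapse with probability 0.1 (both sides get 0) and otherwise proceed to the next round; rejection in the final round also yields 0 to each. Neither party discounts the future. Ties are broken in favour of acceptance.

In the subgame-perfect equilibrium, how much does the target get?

Round 4 (the target proposes): the acquirer will accept anything ≥ 0, so the target offers 0 and keeps 300.
Round 3 (the acquirer proposes): rejecting gives the target an expected 0.9 × 300 = 270. The acquirer offers 270 and keeps 300 − 270 = 30.
Round 2 (the target proposes): rejecting gives the acquirer an expected 0.9 × 30 = 27. The target offers 27 and keeps 300 − 27 = 273.
Round 1 (the acquirer proposes): rejecting gives the target an expected 0.9 × 273 = 245.7. The acquirer offers 245.7 and keeps 300 − 245.7 = 54.3.

245.7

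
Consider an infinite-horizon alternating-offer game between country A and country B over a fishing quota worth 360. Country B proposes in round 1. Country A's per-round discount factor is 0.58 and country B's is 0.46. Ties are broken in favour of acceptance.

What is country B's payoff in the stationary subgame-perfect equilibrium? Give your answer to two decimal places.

When country B proposes, country A accepts any offer worth at least 0.58 times what country A would get by proposing next round; and vice versa.
This gives x = 360 − 0.58y and y = 360 − 0.46x, where x and y are each side's share when it proposes.
Hence (1 − 0.58·0.46)x = 360(1 − 0.58), i.e. 0.7332·x = 151.2.
x ≈ 206.2193; country A's share is 360 − x ≈ 153.7807.

206.22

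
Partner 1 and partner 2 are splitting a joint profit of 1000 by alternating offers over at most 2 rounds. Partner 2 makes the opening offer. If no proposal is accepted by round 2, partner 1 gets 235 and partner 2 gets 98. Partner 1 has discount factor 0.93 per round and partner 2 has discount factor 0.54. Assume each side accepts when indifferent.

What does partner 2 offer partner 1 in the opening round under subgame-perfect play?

838.86

Round 2 (partner 1 proposes): partner 2 gets 98 if talks fail, so partner 1 offers 98 and keeps 902.
Round 1 (partner 2 proposes): partner 1 can get 902 next round, worth 0.93 × 902 = 838.86 now. Partner 2 offers 838.86 and keeps 1000 − 838.86 = 161.14.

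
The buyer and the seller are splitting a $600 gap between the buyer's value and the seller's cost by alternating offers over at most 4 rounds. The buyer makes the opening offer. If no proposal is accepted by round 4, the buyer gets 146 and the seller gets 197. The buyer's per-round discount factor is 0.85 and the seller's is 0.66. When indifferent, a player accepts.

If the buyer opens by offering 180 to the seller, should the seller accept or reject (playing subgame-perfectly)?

Round 4 (the seller proposes): the buyer gets 146 if talks fail, so the seller offers 146 and keeps 454.
Round 3 (the buyer proposes): the seller can get 454 next round, worth 0.66 × 454 = 299.64 now; the buyer offers that and keeps 300.36.
Round 2 (the seller proposes): the buyer can get 300.36 next round, worth 0.85 × 300.36 = 255.306 now, so the seller offers 255.306, keeping 344.694.
So by rejecting in round 1, the seller gets 344.694 next round, worth 0.66 × 344.694 = 227.49804 now.
Offer 180 < 227.49804, so the seller rejects.

Reject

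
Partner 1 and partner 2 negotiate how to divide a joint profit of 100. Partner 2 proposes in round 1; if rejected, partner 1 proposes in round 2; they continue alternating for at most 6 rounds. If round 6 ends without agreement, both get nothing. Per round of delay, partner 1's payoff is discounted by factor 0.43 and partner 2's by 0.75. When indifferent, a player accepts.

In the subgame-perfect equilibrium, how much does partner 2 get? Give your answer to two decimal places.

Work backward from the last round.
Round 6 (partner 1 proposes): rejection yields 0 for partner 2; partner 1 offers 0 and keeps 100.
Round 5 (partner 2 proposes): partner 1 can get 100 next round, worth 0.43 × 100 = 43 now; partner 2 offers that and keeps 57.
Round 4 (partner 1 proposes): partner 2 can get 57 next round, worth 0.75 × 57 = 42.75 now. Partner 1 offers 42.75 and keeps 100 − 42.75 = 57.25.
Round 3 (partner 2 proposes): partner 1 can get 57.25 next round, worth 0.43 × 57.25 = 24.6175 now. Partner 2 offers 24.6175 and keeps 100 − 24.6175 = 75.3825.
Round 2 (partner 1 proposes): partner 2 can get 75.3825 next round, worth 0.75 × 75.3825 = 56.536875 now. Partner 1 offers 56.536875 and keeps 100 − 56.536875 = 43.463125.
Round 1 (partner 2 proposes): partner 1 can get 43.463125 next round, worth 0.43 × 43.463125 = 18.68914375 now, so partner 2 offers 18.68914375, keeping 81.31085625.

81.31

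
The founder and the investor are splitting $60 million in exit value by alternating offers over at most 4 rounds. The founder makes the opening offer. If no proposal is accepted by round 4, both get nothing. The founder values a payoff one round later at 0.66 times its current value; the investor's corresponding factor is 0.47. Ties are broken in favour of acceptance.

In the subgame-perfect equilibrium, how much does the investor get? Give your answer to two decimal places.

Solve by backward induction from round 4.
Round 4 (the investor proposes): the founder will accept anything ≥ 0, so the investor offers 0 and keeps 60.
Round 3 (the founder proposes): the investor can get 60 next round, worth 0.47 × 60 = 28.2 now. The founder offers 28.2 and keeps 60 − 28.2 = 31.8.
Round 2 (the investor proposes): the founder can get 31.8 next round, worth 0.66 × 31.8 = 20.988 now; the investor offers that and keeps 39.012.
Round 1 (the founder proposes): the investor can get 39.012 next round, worth 0.47 × 39.012 = 18.33564 now; the founder offers that and keeps 41.66436.

18.34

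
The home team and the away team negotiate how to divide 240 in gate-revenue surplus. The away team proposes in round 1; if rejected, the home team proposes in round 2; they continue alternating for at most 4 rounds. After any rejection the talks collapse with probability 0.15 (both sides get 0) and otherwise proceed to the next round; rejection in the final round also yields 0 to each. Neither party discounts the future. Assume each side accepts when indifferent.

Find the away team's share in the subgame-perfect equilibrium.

62.01

By backward induction:
Round 4 (the home team proposes): rejection yields 0 for the away team; the home team offers 0 and keeps 240.
Round 3 (the away team proposes): rejecting gives the home team an expected 0.85 × 240 = 204, so the away team offers 204, keeping 36.
Round 2 (the home team proposes): rejecting gives the away team an expected 0.85 × 36 = 30.6. The home team offers 30.6 and keeps 240 − 30.6 = 209.4.
Round 1 (the away team proposes): rejecting gives the home team an expected 0.85 × 209.4 = 177.99. The away team offers 177.99 and keeps 240 − 177.99 = 62.01.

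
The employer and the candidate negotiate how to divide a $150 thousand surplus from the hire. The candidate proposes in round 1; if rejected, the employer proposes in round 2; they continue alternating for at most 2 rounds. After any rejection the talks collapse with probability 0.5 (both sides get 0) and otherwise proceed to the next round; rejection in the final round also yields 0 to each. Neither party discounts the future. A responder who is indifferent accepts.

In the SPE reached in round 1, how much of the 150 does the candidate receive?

75

By backward induction:
Round 2 (the employer proposes): rejection yields 0 for the candidate; the employer offers 0 and keeps 150.
Round 1 (the candidate proposes): rejecting gives the employer an expected 0.5 × 150 = 75. The candidate offers 75 and keeps 150 − 75 = 75.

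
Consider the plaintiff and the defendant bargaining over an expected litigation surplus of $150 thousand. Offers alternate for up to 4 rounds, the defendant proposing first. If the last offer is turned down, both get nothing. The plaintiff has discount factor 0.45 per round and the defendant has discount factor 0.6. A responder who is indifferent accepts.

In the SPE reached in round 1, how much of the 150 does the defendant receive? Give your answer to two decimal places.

Round 4 (the plaintiff proposes): rejection yields 0 for the defendant; the plaintiff offers 0 and keeps 150.
Round 3 (the defendant proposes): the plaintiff can get 150 next round, worth 0.45 × 150 = 67.5 now; the defendant offers that and keeps 82.5.
Round 2 (the plaintiff proposes): the defendant can get 82.5 next round, worth 0.6 × 82.5 = 49.5 now. The plaintiff offers 49.5 and keeps 150 − 49.5 = 100.5.
Round 1 (the defendant proposes): the plaintiff can get 100.5 next round, worth 0.45 × 100.5 = 45.225 now. The defendant offers 45.225 and keeps 150 − 45.225 = 104.775.

104.78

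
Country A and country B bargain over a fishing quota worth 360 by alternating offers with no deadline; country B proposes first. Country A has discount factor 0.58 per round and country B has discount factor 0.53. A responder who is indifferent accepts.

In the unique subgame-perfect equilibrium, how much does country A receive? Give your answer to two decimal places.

In a stationary SPE each proposer offers the other exactly their discounted continuation value.
If country B keeps x when proposing and country A keeps y when proposing, then x = 360 − 0.58y and y = 360 − 0.53x.
Solving: x = 360(1 − 0.58) / (1 − 0.53·0.58) = 151.2 / 0.6926 ≈ 218.3078.
Country A gets 360 − 218.3078 ≈ 141.6922.

141.69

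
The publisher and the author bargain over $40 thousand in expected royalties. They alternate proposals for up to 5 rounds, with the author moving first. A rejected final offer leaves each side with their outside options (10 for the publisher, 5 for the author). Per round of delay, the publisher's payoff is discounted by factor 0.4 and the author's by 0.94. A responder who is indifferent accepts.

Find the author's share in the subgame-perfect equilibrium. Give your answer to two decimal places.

By backward induction:
Round 5 (the author proposes): the publisher gets 10 if talks fail, so the author offers 10 and keeps 30.
Round 4 (the publisher proposes): the author can get 30 next round, worth 0.94 × 30 = 28.2 now; the publisher offers that and keeps 11.8.
Round 3 (the author proposes): the publisher can get 11.8 next round, worth 0.4 × 11.8 = 4.72 now; the author offers that and keeps 35.28.
Round 2 (the publisher proposes): the author can get 35.28 next round, worth 0.94 × 35.28 = 33.1632 now, so the publisher offers 33.1632, keeping 6.8368.
Round 1 (the author proposes): the publisher can get 6.8368 next round, worth 0.4 × 6.8368 = 2.73472 now, so the author offers 2.73472, keeping 37.26528.

37.27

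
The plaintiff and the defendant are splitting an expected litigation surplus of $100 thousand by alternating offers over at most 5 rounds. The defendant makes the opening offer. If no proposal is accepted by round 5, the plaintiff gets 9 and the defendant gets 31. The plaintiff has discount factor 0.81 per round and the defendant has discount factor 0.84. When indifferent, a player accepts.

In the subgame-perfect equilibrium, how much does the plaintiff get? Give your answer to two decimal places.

Round 5 (the defendant proposes): the plaintiff gets 9 if talks fail, so the defendant offers 9 and keeps 91.
Round 4 (the plaintiff proposes): the defendant can get 91 next round, worth 0.84 × 91 = 76.44 now. The plaintiff offers 76.44 and keeps 100 − 76.44 = 23.56.
Round 3 (the defendant proposes): the plaintiff can get 23.56 next round, worth 0.81 × 23.56 = 19.0836 now. The defendant offers 19.0836 and keeps 100 − 19.0836 = 80.9164.
Round 2 (the plaintiff proposes): the defendant can get 80.9164 next round, worth 0.84 × 80.9164 = 67.969776 now; the plaintiff offers that and keeps 32.030224.
Round 1 (the defendant proposes): the plaintiff can get 32.030224 next round, worth 0.81 × 32.030224 = 25.94448144 now. The defendant offers 25.94448144 and keeps 100 − 25.94448144 = 74.05551856.

25.94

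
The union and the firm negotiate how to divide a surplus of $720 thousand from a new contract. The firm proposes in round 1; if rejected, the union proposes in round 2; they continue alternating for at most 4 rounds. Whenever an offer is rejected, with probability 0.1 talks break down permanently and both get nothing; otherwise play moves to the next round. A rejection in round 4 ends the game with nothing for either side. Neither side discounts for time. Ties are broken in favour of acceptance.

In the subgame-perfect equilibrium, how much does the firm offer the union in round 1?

By backward induction:
Round 4 (the union proposes): the firm will accept anything ≥ 0, so the union offers 0 and keeps 720.
Round 3 (the firm proposes): rejecting gives the union an expected 0.9 × 720 = 648; the firm offers that and keeps 72.
Round 2 (the union proposes): rejecting gives the firm an expected 0.9 × 72 = 64.8. The union offers 64.8 and keeps 720 − 64.8 = 655.2.
Round 1 (the firm proposes): rejecting gives the union an expected 0.9 × 655.2 = 589.68, so the firm offers 589.68, keeping 130.32.

589.68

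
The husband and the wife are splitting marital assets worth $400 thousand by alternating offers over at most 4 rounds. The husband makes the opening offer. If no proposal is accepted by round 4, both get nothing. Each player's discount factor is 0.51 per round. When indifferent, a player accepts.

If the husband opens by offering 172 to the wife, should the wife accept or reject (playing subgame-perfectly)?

Accept

Round 4 (the wife proposes): the husband will accept anything ≥ 0, so the wife offers 0 and keeps 400.
Round 3 (the husband proposes): the wife can get 400 next round, worth 0.51 × 400 = 204 now. The husband offers 204 and keeps 400 − 204 = 196.
Round 2 (the wife proposes): the husband can get 196 next round, worth 0.51 × 196 = 99.96 now. The wife offers 99.96 and keeps 400 − 99.96 = 300.04.
So by rejecting in round 1, the wife gets 300.04 next round, worth 0.51 × 300.04 = 153.0204 now.
Offer 172 ≥ 153.0204, so the wife accepts.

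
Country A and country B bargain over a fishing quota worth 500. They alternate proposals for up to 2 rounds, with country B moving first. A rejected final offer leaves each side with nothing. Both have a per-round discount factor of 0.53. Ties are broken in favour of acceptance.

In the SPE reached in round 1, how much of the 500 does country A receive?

265

Solve by backward induction from round 2.
Round 2 (country A proposes): rejection yields 0 for country B; country A offers 0 and keeps 500.
Round 1 (country B proposes): country A can get 500 next round, worth 0.53 × 500 = 265 now, so country B offers 265, keeping 235.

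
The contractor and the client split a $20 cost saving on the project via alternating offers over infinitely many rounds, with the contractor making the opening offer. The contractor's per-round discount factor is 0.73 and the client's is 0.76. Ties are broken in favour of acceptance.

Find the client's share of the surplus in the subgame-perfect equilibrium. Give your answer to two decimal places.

9.22

When the contractor proposes, the client accepts any offer worth at least 0.76 times what the client would get by proposing next round; and vice versa.
This gives x = 20 − 0.76y and y = 20 − 0.73x, where x and y are each side's share when it proposes.
Hence (1 − 0.76·0.73)x = 20(1 − 0.76), i.e. 0.4452·x = 4.8.
x ≈ 10.7817; the client's share is 20 − x ≈ 9.2183.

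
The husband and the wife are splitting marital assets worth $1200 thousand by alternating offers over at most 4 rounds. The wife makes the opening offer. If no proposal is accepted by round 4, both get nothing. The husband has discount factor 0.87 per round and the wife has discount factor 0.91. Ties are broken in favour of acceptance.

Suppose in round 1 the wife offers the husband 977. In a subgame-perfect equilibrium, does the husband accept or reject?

Accept

Round 4 (the husband proposes): rejection yields 0 for the wife; the husband offers 0 and keeps 1200.
Round 3 (the wife proposes): the husband can get 1200 next round, worth 0.87 × 1200 = 1044 now. The wife offers 1044 and keeps 1200 − 1044 = 156.
Round 2 (the husband proposes): the wife can get 156 next round, worth 0.91 × 156 = 141.96 now, so the husband offers 141.96, keeping 1058.04.
So by rejecting in round 1, the husband gets 1058.04 next round, worth 0.87 × 1058.04 = 920.4948 now.
Offer 977 ≥ 920.4948, so the husband accepts.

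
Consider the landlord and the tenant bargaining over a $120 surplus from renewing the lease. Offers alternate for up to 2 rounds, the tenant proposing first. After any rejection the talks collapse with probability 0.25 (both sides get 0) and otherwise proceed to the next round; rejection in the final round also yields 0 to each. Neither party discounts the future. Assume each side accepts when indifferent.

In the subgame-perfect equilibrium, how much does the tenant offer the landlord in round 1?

Round 2 (the landlord proposes): the tenant will accept anything ≥ 0, so the landlord offers 0 and keeps 120.
Round 1 (the tenant proposes): rejecting gives the landlord an expected 0.75 × 120 = 90; the tenant offers that and keeps 30.

90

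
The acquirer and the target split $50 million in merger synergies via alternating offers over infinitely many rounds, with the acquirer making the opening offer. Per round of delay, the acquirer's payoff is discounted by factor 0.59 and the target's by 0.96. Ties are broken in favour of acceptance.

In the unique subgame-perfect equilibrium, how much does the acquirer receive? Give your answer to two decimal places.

4.61

When the acquirer proposes, the target accepts any offer worth at least 0.96 times what the target would get by proposing next round; and vice versa.
This gives x = 50 − 0.96y and y = 50 − 0.59x, where x and y are each side's share when it proposes.
Hence (1 − 0.96·0.59)x = 50(1 − 0.96), i.e. 0.4336·x = 2.
x ≈ 4.6125; the target's share is 50 − x ≈ 45.3875.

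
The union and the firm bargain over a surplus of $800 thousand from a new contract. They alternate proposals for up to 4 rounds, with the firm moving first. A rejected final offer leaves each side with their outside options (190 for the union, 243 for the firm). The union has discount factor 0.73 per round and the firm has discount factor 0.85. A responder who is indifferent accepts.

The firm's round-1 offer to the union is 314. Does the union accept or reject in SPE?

Round 4 (the union proposes): the firm gets 243 if talks fail, so the union offers 243 and keeps 557.
Round 3 (the firm proposes): the union can get 557 next round, worth 0.73 × 557 = 406.61 now. The firm offers 406.61 and keeps 800 − 406.61 = 393.39.
Round 2 (the union proposes): the firm can get 393.39 next round, worth 0.85 × 393.39 = 334.3815 now, so the union offers 334.3815, keeping 465.6185.
So by rejecting in round 1, the union gets 465.6185 next round, worth 0.73 × 465.6185 = 339.901505 now.
Offer 314 < 339.901505, so the union rejects.

Reject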